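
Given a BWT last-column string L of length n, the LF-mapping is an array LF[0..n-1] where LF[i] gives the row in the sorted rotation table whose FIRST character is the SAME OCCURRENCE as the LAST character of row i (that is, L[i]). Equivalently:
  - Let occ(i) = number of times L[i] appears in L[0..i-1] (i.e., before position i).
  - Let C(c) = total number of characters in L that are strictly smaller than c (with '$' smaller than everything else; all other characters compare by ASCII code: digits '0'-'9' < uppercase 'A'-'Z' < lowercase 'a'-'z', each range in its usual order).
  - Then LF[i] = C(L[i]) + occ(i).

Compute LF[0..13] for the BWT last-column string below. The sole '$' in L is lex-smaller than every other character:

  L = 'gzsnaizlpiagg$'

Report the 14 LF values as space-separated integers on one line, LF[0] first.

Answer: 3 12 11 9 1 6 13 8 10 7 2 4 5 0

Derivation:
Char counts: '$':1, 'a':2, 'g':3, 'i':2, 'l':1, 'n':1, 'p':1, 's':1, 'z':2
C (first-col start): C('$')=0, C('a')=1, C('g')=3, C('i')=6, C('l')=8, C('n')=9, C('p')=10, C('s')=11, C('z')=12
L[0]='g': occ=0, LF[0]=C('g')+0=3+0=3
L[1]='z': occ=0, LF[1]=C('z')+0=12+0=12
L[2]='s': occ=0, LF[2]=C('s')+0=11+0=11
L[3]='n': occ=0, LF[3]=C('n')+0=9+0=9
L[4]='a': occ=0, LF[4]=C('a')+0=1+0=1
L[5]='i': occ=0, LF[5]=C('i')+0=6+0=6
L[6]='z': occ=1, LF[6]=C('z')+1=12+1=13
L[7]='l': occ=0, LF[7]=C('l')+0=8+0=8
L[8]='p': occ=0, LF[8]=C('p')+0=10+0=10
L[9]='i': occ=1, LF[9]=C('i')+1=6+1=7
L[10]='a': occ=1, LF[10]=C('a')+1=1+1=2
L[11]='g': occ=1, LF[11]=C('g')+1=3+1=4
L[12]='g': occ=2, LF[12]=C('g')+2=3+2=5
L[13]='$': occ=0, LF[13]=C('$')+0=0+0=0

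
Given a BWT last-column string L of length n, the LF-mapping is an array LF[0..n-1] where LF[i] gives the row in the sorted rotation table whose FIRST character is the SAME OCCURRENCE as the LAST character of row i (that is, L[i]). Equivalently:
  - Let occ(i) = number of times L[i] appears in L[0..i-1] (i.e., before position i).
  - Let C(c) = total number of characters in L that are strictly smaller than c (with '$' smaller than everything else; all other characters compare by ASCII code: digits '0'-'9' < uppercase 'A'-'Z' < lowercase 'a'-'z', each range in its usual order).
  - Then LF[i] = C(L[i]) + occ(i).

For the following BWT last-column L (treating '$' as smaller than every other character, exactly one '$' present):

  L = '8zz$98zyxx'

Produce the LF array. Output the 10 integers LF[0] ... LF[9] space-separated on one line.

Char counts: '$':1, '8':2, '9':1, 'x':2, 'y':1, 'z':3
C (first-col start): C('$')=0, C('8')=1, C('9')=3, C('x')=4, C('y')=6, C('z')=7
L[0]='8': occ=0, LF[0]=C('8')+0=1+0=1
L[1]='z': occ=0, LF[1]=C('z')+0=7+0=7
L[2]='z': occ=1, LF[2]=C('z')+1=7+1=8
L[3]='$': occ=0, LF[3]=C('$')+0=0+0=0
L[4]='9': occ=0, LF[4]=C('9')+0=3+0=3
L[5]='8': occ=1, LF[5]=C('8')+1=1+1=2
L[6]='z': occ=2, LF[6]=C('z')+2=7+2=9
L[7]='y': occ=0, LF[7]=C('y')+0=6+0=6
L[8]='x': occ=0, LF[8]=C('x')+0=4+0=4
L[9]='x': occ=1, LF[9]=C('x')+1=4+1=5

Answer: 1 7 8 0 3 2 9 6 4 5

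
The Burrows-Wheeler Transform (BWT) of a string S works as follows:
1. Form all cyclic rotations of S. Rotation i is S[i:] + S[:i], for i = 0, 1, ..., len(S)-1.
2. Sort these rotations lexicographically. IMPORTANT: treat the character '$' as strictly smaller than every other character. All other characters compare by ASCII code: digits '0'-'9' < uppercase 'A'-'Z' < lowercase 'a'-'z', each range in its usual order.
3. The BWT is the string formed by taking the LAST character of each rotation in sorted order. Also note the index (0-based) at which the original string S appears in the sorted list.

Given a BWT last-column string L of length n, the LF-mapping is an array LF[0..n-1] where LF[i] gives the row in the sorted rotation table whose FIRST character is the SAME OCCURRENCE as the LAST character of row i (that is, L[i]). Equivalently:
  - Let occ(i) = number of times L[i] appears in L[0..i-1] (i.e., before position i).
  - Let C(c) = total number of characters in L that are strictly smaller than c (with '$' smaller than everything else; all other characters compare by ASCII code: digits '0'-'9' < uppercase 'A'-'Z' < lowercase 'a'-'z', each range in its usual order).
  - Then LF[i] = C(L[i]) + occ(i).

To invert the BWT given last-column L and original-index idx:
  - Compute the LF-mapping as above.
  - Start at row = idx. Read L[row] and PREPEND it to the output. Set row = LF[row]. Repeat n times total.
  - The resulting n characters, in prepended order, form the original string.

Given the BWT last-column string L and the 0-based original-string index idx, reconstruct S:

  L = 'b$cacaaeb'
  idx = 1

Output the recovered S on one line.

LF mapping: 4 0 6 1 7 2 3 8 5
Walk LF starting at row 1, prepending L[row]:
  step 1: row=1, L[1]='$', prepend. Next row=LF[1]=0
  step 2: row=0, L[0]='b', prepend. Next row=LF[0]=4
  step 3: row=4, L[4]='c', prepend. Next row=LF[4]=7
  step 4: row=7, L[7]='e', prepend. Next row=LF[7]=8
  step 5: row=8, L[8]='b', prepend. Next row=LF[8]=5
  step 6: row=5, L[5]='a', prepend. Next row=LF[5]=2
  step 7: row=2, L[2]='c', prepend. Next row=LF[2]=6
  step 8: row=6, L[6]='a', prepend. Next row=LF[6]=3
  step 9: row=3, L[3]='a', prepend. Next row=LF[3]=1
Reversed output: aacabecb$

Answer: aacabecb$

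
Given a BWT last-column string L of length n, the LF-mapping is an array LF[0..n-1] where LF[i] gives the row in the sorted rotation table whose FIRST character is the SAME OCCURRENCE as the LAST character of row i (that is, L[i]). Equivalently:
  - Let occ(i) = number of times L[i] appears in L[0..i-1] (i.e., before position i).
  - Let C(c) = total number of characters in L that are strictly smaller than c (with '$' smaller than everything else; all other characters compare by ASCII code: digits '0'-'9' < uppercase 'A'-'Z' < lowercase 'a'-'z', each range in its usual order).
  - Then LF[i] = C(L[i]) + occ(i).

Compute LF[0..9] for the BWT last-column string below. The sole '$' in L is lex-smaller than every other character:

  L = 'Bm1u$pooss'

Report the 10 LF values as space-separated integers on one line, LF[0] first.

Answer: 2 3 1 9 0 6 4 5 7 8

Derivation:
Char counts: '$':1, '1':1, 'B':1, 'm':1, 'o':2, 'p':1, 's':2, 'u':1
C (first-col start): C('$')=0, C('1')=1, C('B')=2, C('m')=3, C('o')=4, C('p')=6, C('s')=7, C('u')=9
L[0]='B': occ=0, LF[0]=C('B')+0=2+0=2
L[1]='m': occ=0, LF[1]=C('m')+0=3+0=3
L[2]='1': occ=0, LF[2]=C('1')+0=1+0=1
L[3]='u': occ=0, LF[3]=C('u')+0=9+0=9
L[4]='$': occ=0, LF[4]=C('$')+0=0+0=0
L[5]='p': occ=0, LF[5]=C('p')+0=6+0=6
L[6]='o': occ=0, LF[6]=C('o')+0=4+0=4
L[7]='o': occ=1, LF[7]=C('o')+1=4+1=5
L[8]='s': occ=0, LF[8]=C('s')+0=7+0=7
L[9]='s': occ=1, LF[9]=C('s')+1=7+1=8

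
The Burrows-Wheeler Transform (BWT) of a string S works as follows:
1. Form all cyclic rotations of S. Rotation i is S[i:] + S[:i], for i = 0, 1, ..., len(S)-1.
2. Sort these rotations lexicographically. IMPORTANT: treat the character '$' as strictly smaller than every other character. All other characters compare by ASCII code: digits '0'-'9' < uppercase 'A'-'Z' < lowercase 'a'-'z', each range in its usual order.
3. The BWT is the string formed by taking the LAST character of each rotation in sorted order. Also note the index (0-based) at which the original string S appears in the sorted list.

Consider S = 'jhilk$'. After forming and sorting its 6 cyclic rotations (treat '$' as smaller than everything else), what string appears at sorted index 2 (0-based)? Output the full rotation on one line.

Answer: ilk$jh

Derivation:
All 6 rotations (rotation i = S[i:]+S[:i]):
  rot[0] = jhilk$
  rot[1] = hilk$j
  rot[2] = ilk$jh
  rot[3] = lk$jhi
  rot[4] = k$jhil
  rot[5] = $jhilk
Sorted (with $ < everything):
  sorted[0] = $jhilk
  sorted[1] = hilk$j
  sorted[2] = ilk$jh
  sorted[3] = jhilk$
  sorted[4] = k$jhil
  sorted[5] = lk$jhi
sorted[2] = ilk$jh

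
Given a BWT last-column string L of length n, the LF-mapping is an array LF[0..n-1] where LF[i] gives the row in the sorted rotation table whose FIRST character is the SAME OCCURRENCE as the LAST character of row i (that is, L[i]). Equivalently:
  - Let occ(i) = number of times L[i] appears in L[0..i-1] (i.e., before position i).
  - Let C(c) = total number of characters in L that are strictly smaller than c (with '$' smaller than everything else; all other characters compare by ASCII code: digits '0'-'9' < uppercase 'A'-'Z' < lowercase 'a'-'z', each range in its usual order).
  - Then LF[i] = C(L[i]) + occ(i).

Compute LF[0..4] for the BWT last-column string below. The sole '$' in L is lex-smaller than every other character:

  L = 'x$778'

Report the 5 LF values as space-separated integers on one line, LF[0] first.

Char counts: '$':1, '7':2, '8':1, 'x':1
C (first-col start): C('$')=0, C('7')=1, C('8')=3, C('x')=4
L[0]='x': occ=0, LF[0]=C('x')+0=4+0=4
L[1]='$': occ=0, LF[1]=C('$')+0=0+0=0
L[2]='7': occ=0, LF[2]=C('7')+0=1+0=1
L[3]='7': occ=1, LF[3]=C('7')+1=1+1=2
L[4]='8': occ=0, LF[4]=C('8')+0=3+0=3

Answer: 4 0 1 2 3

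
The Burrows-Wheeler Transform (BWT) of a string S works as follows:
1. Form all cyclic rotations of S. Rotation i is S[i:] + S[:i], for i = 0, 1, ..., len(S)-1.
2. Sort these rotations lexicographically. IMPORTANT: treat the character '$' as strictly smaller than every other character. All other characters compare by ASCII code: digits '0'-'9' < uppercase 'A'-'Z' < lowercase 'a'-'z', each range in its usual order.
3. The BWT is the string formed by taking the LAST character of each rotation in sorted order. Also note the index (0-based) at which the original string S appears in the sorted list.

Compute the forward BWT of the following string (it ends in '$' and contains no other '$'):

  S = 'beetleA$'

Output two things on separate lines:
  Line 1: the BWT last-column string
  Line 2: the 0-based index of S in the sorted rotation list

All 8 rotations (rotation i = S[i:]+S[:i]):
  rot[0] = beetleA$
  rot[1] = eetleA$b
  rot[2] = etleA$be
  rot[3] = tleA$bee
  rot[4] = leA$beet
  rot[5] = eA$beetl
  rot[6] = A$beetle
  rot[7] = $beetleA
Sorted (with $ < everything):
  sorted[0] = $beetleA  (last char: 'A')
  sorted[1] = A$beetle  (last char: 'e')
  sorted[2] = beetleA$  (last char: '$')
  sorted[3] = eA$beetl  (last char: 'l')
  sorted[4] = eetleA$b  (last char: 'b')
  sorted[5] = etleA$be  (last char: 'e')
  sorted[6] = leA$beet  (last char: 't')
  sorted[7] = tleA$bee  (last char: 'e')
Last column: Ae$lbete
Original string S is at sorted index 2

Answer: Ae$lbete
2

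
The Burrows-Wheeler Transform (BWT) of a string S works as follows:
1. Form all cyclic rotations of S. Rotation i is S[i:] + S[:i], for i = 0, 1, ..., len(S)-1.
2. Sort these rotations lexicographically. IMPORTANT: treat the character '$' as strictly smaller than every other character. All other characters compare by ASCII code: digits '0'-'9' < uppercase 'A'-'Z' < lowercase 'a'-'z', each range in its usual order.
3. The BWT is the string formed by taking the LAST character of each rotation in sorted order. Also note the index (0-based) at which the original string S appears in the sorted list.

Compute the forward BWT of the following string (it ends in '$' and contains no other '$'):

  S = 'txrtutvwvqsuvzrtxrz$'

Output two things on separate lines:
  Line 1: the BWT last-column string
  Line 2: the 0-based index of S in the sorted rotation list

All 20 rotations (rotation i = S[i:]+S[:i]):
  rot[0] = txrtutvwvqsuvzrtxrz$
  rot[1] = xrtutvwvqsuvzrtxrz$t
  rot[2] = rtutvwvqsuvzrtxrz$tx
  rot[3] = tutvwvqsuvzrtxrz$txr
  rot[4] = utvwvqsuvzrtxrz$txrt
  rot[5] = tvwvqsuvzrtxrz$txrtu
  rot[6] = vwvqsuvzrtxrz$txrtut
  rot[7] = wvqsuvzrtxrz$txrtutv
  rot[8] = vqsuvzrtxrz$txrtutvw
  rot[9] = qsuvzrtxrz$txrtutvwv
  rot[10] = suvzrtxrz$txrtutvwvq
  rot[11] = uvzrtxrz$txrtutvwvqs
  rot[12] = vzrtxrz$txrtutvwvqsu
  rot[13] = zrtxrz$txrtutvwvqsuv
  rot[14] = rtxrz$txrtutvwvqsuvz
  rot[15] = txrz$txrtutvwvqsuvzr
  rot[16] = xrz$txrtutvwvqsuvzrt
  rot[17] = rz$txrtutvwvqsuvzrtx
  rot[18] = z$txrtutvwvqsuvzrtxr
  rot[19] = $txrtutvwvqsuvzrtxrz
Sorted (with $ < everything):
  sorted[0] = $txrtutvwvqsuvzrtxrz  (last char: 'z')
  sorted[1] = qsuvzrtxrz$txrtutvwv  (last char: 'v')
  sorted[2] = rtutvwvqsuvzrtxrz$tx  (last char: 'x')
  sorted[3] = rtxrz$txrtutvwvqsuvz  (last char: 'z')
  sorted[4] = rz$txrtutvwvqsuvzrtx  (last char: 'x')
  sorted[5] = suvzrtxrz$txrtutvwvq  (last char: 'q')
  sorted[6] = tutvwvqsuvzrtxrz$txr  (last char: 'r')
  sorted[7] = tvwvqsuvzrtxrz$txrtu  (last char: 'u')
  sorted[8] = txrtutvwvqsuvzrtxrz$  (last char: '$')
  sorted[9] = txrz$txrtutvwvqsuvzr  (last char: 'r')
  sorted[10] = utvwvqsuvzrtxrz$txrt  (last char: 't')
  sorted[11] = uvzrtxrz$txrtutvwvqs  (last char: 's')
  sorted[12] = vqsuvzrtxrz$txrtutvw  (last char: 'w')
  sorted[13] = vwvqsuvzrtxrz$txrtut  (last char: 't')
  sorted[14] = vzrtxrz$txrtutvwvqsu  (last char: 'u')
  sorted[15] = wvqsuvzrtxrz$txrtutv  (last char: 'v')
  sorted[16] = xrtutvwvqsuvzrtxrz$t  (last char: 't')
  sorted[17] = xrz$txrtutvwvqsuvzrt  (last char: 't')
  sorted[18] = z$txrtutvwvqsuvzrtxr  (last char: 'r')
  sorted[19] = zrtxrz$txrtutvwvqsuv  (last char: 'v')
Last column: zvxzxqru$rtswtuvttrv
Original string S is at sorted index 8

Answer: zvxzxqru$rtswtuvttrv
8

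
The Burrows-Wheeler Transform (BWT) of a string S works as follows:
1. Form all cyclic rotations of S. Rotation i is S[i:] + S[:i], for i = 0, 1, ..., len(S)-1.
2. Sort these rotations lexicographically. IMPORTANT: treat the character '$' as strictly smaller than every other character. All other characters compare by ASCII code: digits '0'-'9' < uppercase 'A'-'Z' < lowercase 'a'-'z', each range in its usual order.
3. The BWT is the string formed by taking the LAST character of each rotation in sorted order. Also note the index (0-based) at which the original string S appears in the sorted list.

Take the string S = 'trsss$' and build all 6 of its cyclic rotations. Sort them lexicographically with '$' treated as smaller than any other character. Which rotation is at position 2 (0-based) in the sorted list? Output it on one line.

Answer: s$trss

Derivation:
All 6 rotations (rotation i = S[i:]+S[:i]):
  rot[0] = trsss$
  rot[1] = rsss$t
  rot[2] = sss$tr
  rot[3] = ss$trs
  rot[4] = s$trss
  rot[5] = $trsss
Sorted (with $ < everything):
  sorted[0] = $trsss
  sorted[1] = rsss$t
  sorted[2] = s$trss
  sorted[3] = ss$trs
  sorted[4] = sss$tr
  sorted[5] = trsss$
sorted[2] = s$trss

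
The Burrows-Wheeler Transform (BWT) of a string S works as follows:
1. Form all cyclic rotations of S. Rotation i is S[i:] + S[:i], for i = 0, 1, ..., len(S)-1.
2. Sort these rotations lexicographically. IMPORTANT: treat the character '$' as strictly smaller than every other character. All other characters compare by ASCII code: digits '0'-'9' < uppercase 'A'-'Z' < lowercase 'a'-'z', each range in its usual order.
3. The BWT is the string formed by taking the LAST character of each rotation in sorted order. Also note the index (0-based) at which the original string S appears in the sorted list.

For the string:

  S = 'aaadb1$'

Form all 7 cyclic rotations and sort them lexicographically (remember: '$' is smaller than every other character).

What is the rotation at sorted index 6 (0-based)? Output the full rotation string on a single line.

All 7 rotations (rotation i = S[i:]+S[:i]):
  rot[0] = aaadb1$
  rot[1] = aadb1$a
  rot[2] = adb1$aa
  rot[3] = db1$aaa
  rot[4] = b1$aaad
  rot[5] = 1$aaadb
  rot[6] = $aaadb1
Sorted (with $ < everything):
  sorted[0] = $aaadb1
  sorted[1] = 1$aaadb
  sorted[2] = aaadb1$
  sorted[3] = aadb1$a
  sorted[4] = adb1$aa
  sorted[5] = b1$aaad
  sorted[6] = db1$aaa
sorted[6] = db1$aaa

Answer: db1$aaa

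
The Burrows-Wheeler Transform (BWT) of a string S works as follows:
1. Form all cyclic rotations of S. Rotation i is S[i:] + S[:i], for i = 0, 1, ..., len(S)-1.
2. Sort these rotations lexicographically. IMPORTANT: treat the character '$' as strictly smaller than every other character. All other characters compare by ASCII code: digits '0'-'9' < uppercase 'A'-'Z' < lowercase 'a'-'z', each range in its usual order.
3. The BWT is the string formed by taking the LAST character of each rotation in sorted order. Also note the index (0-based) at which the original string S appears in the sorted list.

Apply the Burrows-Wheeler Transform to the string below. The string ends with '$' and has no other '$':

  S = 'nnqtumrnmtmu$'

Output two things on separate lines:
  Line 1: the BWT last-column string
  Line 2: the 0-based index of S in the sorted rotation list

Answer: uuntr$nnmmqmt
5

Derivation:
All 13 rotations (rotation i = S[i:]+S[:i]):
  rot[0] = nnqtumrnmtmu$
  rot[1] = nqtumrnmtmu$n
  rot[2] = qtumrnmtmu$nn
  rot[3] = tumrnmtmu$nnq
  rot[4] = umrnmtmu$nnqt
  rot[5] = mrnmtmu$nnqtu
  rot[6] = rnmtmu$nnqtum
  rot[7] = nmtmu$nnqtumr
  rot[8] = mtmu$nnqtumrn
  rot[9] = tmu$nnqtumrnm
  rot[10] = mu$nnqtumrnmt
  rot[11] = u$nnqtumrnmtm
  rot[12] = $nnqtumrnmtmu
Sorted (with $ < everything):
  sorted[0] = $nnqtumrnmtmu  (last char: 'u')
  sorted[1] = mrnmtmu$nnqtu  (last char: 'u')
  sorted[2] = mtmu$nnqtumrn  (last char: 'n')
  sorted[3] = mu$nnqtumrnmt  (last char: 't')
  sorted[4] = nmtmu$nnqtumr  (last char: 'r')
  sorted[5] = nnqtumrnmtmu$  (last char: '$')
  sorted[6] = nqtumrnmtmu$n  (last char: 'n')
  sorted[7] = qtumrnmtmu$nn  (last char: 'n')
  sorted[8] = rnmtmu$nnqtum  (last char: 'm')
  sorted[9] = tmu$nnqtumrnm  (last char: 'm')
  sorted[10] = tumrnmtmu$nnq  (last char: 'q')
  sorted[11] = u$nnqtumrnmtm  (last char: 'm')
  sorted[12] = umrnmtmu$nnqt  (last char: 't')
Last column: uuntr$nnmmqmt
Original string S is at sorted index 5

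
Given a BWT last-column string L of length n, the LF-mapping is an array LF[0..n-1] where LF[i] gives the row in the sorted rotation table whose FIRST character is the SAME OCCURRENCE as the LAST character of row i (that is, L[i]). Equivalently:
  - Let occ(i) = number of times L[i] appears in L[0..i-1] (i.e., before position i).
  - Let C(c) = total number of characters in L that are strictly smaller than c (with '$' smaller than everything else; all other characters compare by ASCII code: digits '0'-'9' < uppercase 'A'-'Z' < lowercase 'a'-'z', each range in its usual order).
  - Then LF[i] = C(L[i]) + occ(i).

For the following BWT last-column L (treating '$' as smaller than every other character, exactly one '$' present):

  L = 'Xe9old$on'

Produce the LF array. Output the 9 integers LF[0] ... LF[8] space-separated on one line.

Char counts: '$':1, '9':1, 'X':1, 'd':1, 'e':1, 'l':1, 'n':1, 'o':2
C (first-col start): C('$')=0, C('9')=1, C('X')=2, C('d')=3, C('e')=4, C('l')=5, C('n')=6, C('o')=7
L[0]='X': occ=0, LF[0]=C('X')+0=2+0=2
L[1]='e': occ=0, LF[1]=C('e')+0=4+0=4
L[2]='9': occ=0, LF[2]=C('9')+0=1+0=1
L[3]='o': occ=0, LF[3]=C('o')+0=7+0=7
L[4]='l': occ=0, LF[4]=C('l')+0=5+0=5
L[5]='d': occ=0, LF[5]=C('d')+0=3+0=3
L[6]='$': occ=0, LF[6]=C('$')+0=0+0=0
L[7]='o': occ=1, LF[7]=C('o')+1=7+1=8
L[8]='n': occ=0, LF[8]=C('n')+0=6+0=6

Answer: 2 4 1 7 5 3 0 8 6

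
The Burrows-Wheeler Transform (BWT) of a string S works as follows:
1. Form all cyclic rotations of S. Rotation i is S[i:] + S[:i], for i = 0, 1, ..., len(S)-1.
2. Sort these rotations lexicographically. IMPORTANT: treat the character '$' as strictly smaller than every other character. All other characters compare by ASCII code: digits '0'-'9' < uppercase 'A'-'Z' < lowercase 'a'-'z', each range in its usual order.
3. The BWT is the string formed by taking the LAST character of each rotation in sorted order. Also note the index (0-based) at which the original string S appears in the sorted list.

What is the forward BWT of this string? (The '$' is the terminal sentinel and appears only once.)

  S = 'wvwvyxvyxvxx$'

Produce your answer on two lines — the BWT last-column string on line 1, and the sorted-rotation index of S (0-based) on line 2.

All 13 rotations (rotation i = S[i:]+S[:i]):
  rot[0] = wvwvyxvyxvxx$
  rot[1] = vwvyxvyxvxx$w
  rot[2] = wvyxvyxvxx$wv
  rot[3] = vyxvyxvxx$wvw
  rot[4] = yxvyxvxx$wvwv
  rot[5] = xvyxvxx$wvwvy
  rot[6] = vyxvxx$wvwvyx
  rot[7] = yxvxx$wvwvyxv
  rot[8] = xvxx$wvwvyxvy
  rot[9] = vxx$wvwvyxvyx
  rot[10] = xx$wvwvyxvyxv
  rot[11] = x$wvwvyxvyxvx
  rot[12] = $wvwvyxvyxvxx
Sorted (with $ < everything):
  sorted[0] = $wvwvyxvyxvxx  (last char: 'x')
  sorted[1] = vwvyxvyxvxx$w  (last char: 'w')
  sorted[2] = vxx$wvwvyxvyx  (last char: 'x')
  sorted[3] = vyxvxx$wvwvyx  (last char: 'x')
  sorted[4] = vyxvyxvxx$wvw  (last char: 'w')
  sorted[5] = wvwvyxvyxvxx$  (last char: '$')
  sorted[6] = wvyxvyxvxx$wv  (last char: 'v')
  sorted[7] = x$wvwvyxvyxvx  (last char: 'x')
  sorted[8] = xvxx$wvwvyxvy  (last char: 'y')
  sorted[9] = xvyxvxx$wvwvy  (last char: 'y')
  sorted[10] = xx$wvwvyxvyxv  (last char: 'v')
  sorted[11] = yxvxx$wvwvyxv  (last char: 'v')
  sorted[12] = yxvyxvxx$wvwv  (last char: 'v')
Last column: xwxxw$vxyyvvv
Original string S is at sorted index 5

Answer: xwxxw$vxyyvvv
5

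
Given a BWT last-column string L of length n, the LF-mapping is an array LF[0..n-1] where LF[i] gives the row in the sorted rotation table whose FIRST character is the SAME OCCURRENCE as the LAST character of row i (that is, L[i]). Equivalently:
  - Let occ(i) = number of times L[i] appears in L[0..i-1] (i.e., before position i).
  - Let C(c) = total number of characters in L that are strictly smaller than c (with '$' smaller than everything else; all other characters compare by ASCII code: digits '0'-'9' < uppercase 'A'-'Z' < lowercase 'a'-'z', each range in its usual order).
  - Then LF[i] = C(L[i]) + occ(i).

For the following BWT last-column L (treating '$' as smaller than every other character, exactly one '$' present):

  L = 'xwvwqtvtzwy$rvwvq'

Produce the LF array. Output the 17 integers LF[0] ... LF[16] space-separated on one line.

Char counts: '$':1, 'q':2, 'r':1, 't':2, 'v':4, 'w':4, 'x':1, 'y':1, 'z':1
C (first-col start): C('$')=0, C('q')=1, C('r')=3, C('t')=4, C('v')=6, C('w')=10, C('x')=14, C('y')=15, C('z')=16
L[0]='x': occ=0, LF[0]=C('x')+0=14+0=14
L[1]='w': occ=0, LF[1]=C('w')+0=10+0=10
L[2]='v': occ=0, LF[2]=C('v')+0=6+0=6
L[3]='w': occ=1, LF[3]=C('w')+1=10+1=11
L[4]='q': occ=0, LF[4]=C('q')+0=1+0=1
L[5]='t': occ=0, LF[5]=C('t')+0=4+0=4
L[6]='v': occ=1, LF[6]=C('v')+1=6+1=7
L[7]='t': occ=1, LF[7]=C('t')+1=4+1=5
L[8]='z': occ=0, LF[8]=C('z')+0=16+0=16
L[9]='w': occ=2, LF[9]=C('w')+2=10+2=12
L[10]='y': occ=0, LF[10]=C('y')+0=15+0=15
L[11]='$': occ=0, LF[11]=C('$')+0=0+0=0
L[12]='r': occ=0, LF[12]=C('r')+0=3+0=3
L[13]='v': occ=2, LF[13]=C('v')+2=6+2=8
L[14]='w': occ=3, LF[14]=C('w')+3=10+3=13
L[15]='v': occ=3, LF[15]=C('v')+3=6+3=9
L[16]='q': occ=1, LF[16]=C('q')+1=1+1=2

Answer: 14 10 6 11 1 4 7 5 16 12 15 0 3 8 13 9 2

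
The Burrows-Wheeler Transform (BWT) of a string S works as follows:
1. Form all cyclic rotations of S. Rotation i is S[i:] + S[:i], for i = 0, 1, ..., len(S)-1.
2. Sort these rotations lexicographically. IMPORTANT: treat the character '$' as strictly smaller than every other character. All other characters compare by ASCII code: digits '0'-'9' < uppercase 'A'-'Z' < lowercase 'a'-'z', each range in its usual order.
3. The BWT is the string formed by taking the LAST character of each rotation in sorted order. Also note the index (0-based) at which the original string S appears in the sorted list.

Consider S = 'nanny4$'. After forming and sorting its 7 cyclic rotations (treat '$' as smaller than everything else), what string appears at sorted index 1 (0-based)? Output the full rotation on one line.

All 7 rotations (rotation i = S[i:]+S[:i]):
  rot[0] = nanny4$
  rot[1] = anny4$n
  rot[2] = nny4$na
  rot[3] = ny4$nan
  rot[4] = y4$nann
  rot[5] = 4$nanny
  rot[6] = $nanny4
Sorted (with $ < everything):
  sorted[0] = $nanny4
  sorted[1] = 4$nanny
  sorted[2] = anny4$n
  sorted[3] = nanny4$
  sorted[4] = nny4$na
  sorted[5] = ny4$nan
  sorted[6] = y4$nann
sorted[1] = 4$nanny

Answer: 4$nanny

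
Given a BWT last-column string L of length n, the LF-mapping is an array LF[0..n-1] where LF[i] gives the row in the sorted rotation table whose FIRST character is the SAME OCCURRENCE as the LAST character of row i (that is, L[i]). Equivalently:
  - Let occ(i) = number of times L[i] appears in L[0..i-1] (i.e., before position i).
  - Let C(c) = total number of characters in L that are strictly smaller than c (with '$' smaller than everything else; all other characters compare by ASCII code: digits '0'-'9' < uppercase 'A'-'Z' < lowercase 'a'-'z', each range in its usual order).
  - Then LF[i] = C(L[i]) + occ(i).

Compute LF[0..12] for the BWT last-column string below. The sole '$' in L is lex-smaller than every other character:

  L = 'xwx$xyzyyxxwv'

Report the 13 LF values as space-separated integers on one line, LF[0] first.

Answer: 4 2 5 0 6 9 12 10 11 7 8 3 1

Derivation:
Char counts: '$':1, 'v':1, 'w':2, 'x':5, 'y':3, 'z':1
C (first-col start): C('$')=0, C('v')=1, C('w')=2, C('x')=4, C('y')=9, C('z')=12
L[0]='x': occ=0, LF[0]=C('x')+0=4+0=4
L[1]='w': occ=0, LF[1]=C('w')+0=2+0=2
L[2]='x': occ=1, LF[2]=C('x')+1=4+1=5
L[3]='$': occ=0, LF[3]=C('$')+0=0+0=0
L[4]='x': occ=2, LF[4]=C('x')+2=4+2=6
L[5]='y': occ=0, LF[5]=C('y')+0=9+0=9
L[6]='z': occ=0, LF[6]=C('z')+0=12+0=12
L[7]='y': occ=1, LF[7]=C('y')+1=9+1=10
L[8]='y': occ=2, LF[8]=C('y')+2=9+2=11
L[9]='x': occ=3, LF[9]=C('x')+3=4+3=7
L[10]='x': occ=4, LF[10]=C('x')+4=4+4=8
L[11]='w': occ=1, LF[11]=C('w')+1=2+1=3
L[12]='v': occ=0, LF[12]=C('v')+0=1+0=1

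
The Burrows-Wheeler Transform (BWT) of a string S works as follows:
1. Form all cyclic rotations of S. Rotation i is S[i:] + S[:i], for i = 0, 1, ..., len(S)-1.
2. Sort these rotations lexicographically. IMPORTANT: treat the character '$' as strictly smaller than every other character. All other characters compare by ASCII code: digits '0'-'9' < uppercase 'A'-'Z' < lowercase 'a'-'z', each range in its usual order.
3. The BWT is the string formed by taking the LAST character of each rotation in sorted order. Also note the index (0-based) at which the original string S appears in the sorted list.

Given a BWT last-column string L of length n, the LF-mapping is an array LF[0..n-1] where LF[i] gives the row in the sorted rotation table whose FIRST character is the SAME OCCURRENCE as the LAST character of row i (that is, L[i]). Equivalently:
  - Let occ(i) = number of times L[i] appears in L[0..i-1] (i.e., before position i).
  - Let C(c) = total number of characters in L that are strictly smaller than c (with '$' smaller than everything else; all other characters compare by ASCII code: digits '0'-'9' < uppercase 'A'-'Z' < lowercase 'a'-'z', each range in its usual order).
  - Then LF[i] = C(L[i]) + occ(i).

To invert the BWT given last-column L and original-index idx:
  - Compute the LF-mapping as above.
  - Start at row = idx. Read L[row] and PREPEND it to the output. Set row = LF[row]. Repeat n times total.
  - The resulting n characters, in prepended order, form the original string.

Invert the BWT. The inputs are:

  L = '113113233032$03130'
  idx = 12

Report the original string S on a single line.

Answer: 31021033313230311$

Derivation:
LF mapping: 4 5 11 6 7 12 9 13 14 1 15 10 0 2 16 8 17 3
Walk LF starting at row 12, prepending L[row]:
  step 1: row=12, L[12]='$', prepend. Next row=LF[12]=0
  step 2: row=0, L[0]='1', prepend. Next row=LF[0]=4
  step 3: row=4, L[4]='1', prepend. Next row=LF[4]=7
  step 4: row=7, L[7]='3', prepend. Next row=LF[7]=13
  step 5: row=13, L[13]='0', prepend. Next row=LF[13]=2
  step 6: row=2, L[2]='3', prepend. Next row=LF[2]=11
  step 7: row=11, L[11]='2', prepend. Next row=LF[11]=10
  step 8: row=10, L[10]='3', prepend. Next row=LF[10]=15
  step 9: row=15, L[15]='1', prepend. Next row=LF[15]=8
  step 10: row=8, L[8]='3', prepend. Next row=LF[8]=14
  step 11: row=14, L[14]='3', prepend. Next row=LF[14]=16
  step 12: row=16, L[16]='3', prepend. Next row=LF[16]=17
  step 13: row=17, L[17]='0', prepend. Next row=LF[17]=3
  step 14: row=3, L[3]='1', prepend. Next row=LF[3]=6
  step 15: row=6, L[6]='2', prepend. Next row=LF[6]=9
  step 16: row=9, L[9]='0', prepend. Next row=LF[9]=1
  step 17: row=1, L[1]='1', prepend. Next row=LF[1]=5
  step 18: row=5, L[5]='3', prepend. Next row=LF[5]=12
Reversed output: 31021033313230311$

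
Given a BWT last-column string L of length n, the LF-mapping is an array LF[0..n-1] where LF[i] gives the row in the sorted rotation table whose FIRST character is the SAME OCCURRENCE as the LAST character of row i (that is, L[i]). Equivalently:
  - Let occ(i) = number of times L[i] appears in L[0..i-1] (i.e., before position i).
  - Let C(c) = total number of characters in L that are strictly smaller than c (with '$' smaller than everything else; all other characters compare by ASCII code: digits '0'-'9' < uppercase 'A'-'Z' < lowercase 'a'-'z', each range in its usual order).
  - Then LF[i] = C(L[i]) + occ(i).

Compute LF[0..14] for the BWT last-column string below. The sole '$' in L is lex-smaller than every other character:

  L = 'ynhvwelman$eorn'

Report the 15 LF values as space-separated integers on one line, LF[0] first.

Answer: 14 7 4 12 13 2 5 6 1 8 0 3 10 11 9

Derivation:
Char counts: '$':1, 'a':1, 'e':2, 'h':1, 'l':1, 'm':1, 'n':3, 'o':1, 'r':1, 'v':1, 'w':1, 'y':1
C (first-col start): C('$')=0, C('a')=1, C('e')=2, C('h')=4, C('l')=5, C('m')=6, C('n')=7, C('o')=10, C('r')=11, C('v')=12, C('w')=13, C('y')=14
L[0]='y': occ=0, LF[0]=C('y')+0=14+0=14
L[1]='n': occ=0, LF[1]=C('n')+0=7+0=7
L[2]='h': occ=0, LF[2]=C('h')+0=4+0=4
L[3]='v': occ=0, LF[3]=C('v')+0=12+0=12
L[4]='w': occ=0, LF[4]=C('w')+0=13+0=13
L[5]='e': occ=0, LF[5]=C('e')+0=2+0=2
L[6]='l': occ=0, LF[6]=C('l')+0=5+0=5
L[7]='m': occ=0, LF[7]=C('m')+0=6+0=6
L[8]='a': occ=0, LF[8]=C('a')+0=1+0=1
L[9]='n': occ=1, LF[9]=C('n')+1=7+1=8
L[10]='$': occ=0, LF[10]=C('$')+0=0+0=0
L[11]='e': occ=1, LF[11]=C('e')+1=2+1=3
L[12]='o': occ=0, LF[12]=C('o')+0=10+0=10
L[13]='r': occ=0, LF[13]=C('r')+0=11+0=11
L[14]='n': occ=2, LF[14]=C('n')+2=7+2=9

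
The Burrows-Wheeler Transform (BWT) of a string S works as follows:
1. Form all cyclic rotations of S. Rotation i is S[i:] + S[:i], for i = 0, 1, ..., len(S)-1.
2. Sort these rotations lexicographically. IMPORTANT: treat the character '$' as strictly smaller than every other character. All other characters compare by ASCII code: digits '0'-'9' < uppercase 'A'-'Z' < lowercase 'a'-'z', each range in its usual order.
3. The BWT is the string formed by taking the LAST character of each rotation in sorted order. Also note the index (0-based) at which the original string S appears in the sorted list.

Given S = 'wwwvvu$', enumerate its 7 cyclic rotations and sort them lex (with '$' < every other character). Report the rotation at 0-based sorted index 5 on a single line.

All 7 rotations (rotation i = S[i:]+S[:i]):
  rot[0] = wwwvvu$
  rot[1] = wwvvu$w
  rot[2] = wvvu$ww
  rot[3] = vvu$www
  rot[4] = vu$wwwv
  rot[5] = u$wwwvv
  rot[6] = $wwwvvu
Sorted (with $ < everything):
  sorted[0] = $wwwvvu
  sorted[1] = u$wwwvv
  sorted[2] = vu$wwwv
  sorted[3] = vvu$www
  sorted[4] = wvvu$ww
  sorted[5] = wwvvu$w
  sorted[6] = wwwvvu$
sorted[5] = wwvvu$w

Answer: wwvvu$w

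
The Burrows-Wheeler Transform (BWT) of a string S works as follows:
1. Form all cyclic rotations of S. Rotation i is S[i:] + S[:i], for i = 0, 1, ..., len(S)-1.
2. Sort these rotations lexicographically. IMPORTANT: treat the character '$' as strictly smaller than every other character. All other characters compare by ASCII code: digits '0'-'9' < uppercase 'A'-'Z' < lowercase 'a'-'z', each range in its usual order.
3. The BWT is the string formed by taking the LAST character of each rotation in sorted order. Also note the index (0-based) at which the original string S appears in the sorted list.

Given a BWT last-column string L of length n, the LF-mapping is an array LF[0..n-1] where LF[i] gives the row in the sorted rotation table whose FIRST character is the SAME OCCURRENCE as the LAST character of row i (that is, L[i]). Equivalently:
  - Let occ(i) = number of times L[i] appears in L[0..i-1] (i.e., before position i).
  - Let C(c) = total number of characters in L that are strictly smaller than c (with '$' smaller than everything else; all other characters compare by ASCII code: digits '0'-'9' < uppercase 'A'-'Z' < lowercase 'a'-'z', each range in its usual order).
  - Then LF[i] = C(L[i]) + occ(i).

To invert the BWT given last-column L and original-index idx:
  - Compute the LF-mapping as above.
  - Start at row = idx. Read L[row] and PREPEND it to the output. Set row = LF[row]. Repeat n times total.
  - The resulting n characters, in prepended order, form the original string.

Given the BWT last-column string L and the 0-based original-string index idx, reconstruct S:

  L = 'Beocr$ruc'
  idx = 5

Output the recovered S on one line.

Answer: occurreB$

Derivation:
LF mapping: 1 4 5 2 6 0 7 8 3
Walk LF starting at row 5, prepending L[row]:
  step 1: row=5, L[5]='$', prepend. Next row=LF[5]=0
  step 2: row=0, L[0]='B', prepend. Next row=LF[0]=1
  step 3: row=1, L[1]='e', prepend. Next row=LF[1]=4
  step 4: row=4, L[4]='r', prepend. Next row=LF[4]=6
  step 5: row=6, L[6]='r', prepend. Next row=LF[6]=7
  step 6: row=7, L[7]='u', prepend. Next row=LF[7]=8
  step 7: row=8, L[8]='c', prepend. Next row=LF[8]=3
  step 8: row=3, L[3]='c', prepend. Next row=LF[3]=2
  step 9: row=2, L[2]='o', prepend. Next row=LF[2]=5
Reversed output: occurreB$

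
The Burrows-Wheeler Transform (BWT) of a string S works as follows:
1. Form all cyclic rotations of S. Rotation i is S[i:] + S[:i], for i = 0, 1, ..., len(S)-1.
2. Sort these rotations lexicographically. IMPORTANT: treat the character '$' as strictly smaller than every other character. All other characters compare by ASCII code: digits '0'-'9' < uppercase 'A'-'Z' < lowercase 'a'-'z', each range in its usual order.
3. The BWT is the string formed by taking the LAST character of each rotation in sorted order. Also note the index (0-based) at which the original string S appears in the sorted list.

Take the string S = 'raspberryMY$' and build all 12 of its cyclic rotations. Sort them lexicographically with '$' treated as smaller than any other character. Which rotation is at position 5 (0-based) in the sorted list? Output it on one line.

Answer: erryMY$raspb

Derivation:
All 12 rotations (rotation i = S[i:]+S[:i]):
  rot[0] = raspberryMY$
  rot[1] = aspberryMY$r
  rot[2] = spberryMY$ra
  rot[3] = pberryMY$ras
  rot[4] = berryMY$rasp
  rot[5] = erryMY$raspb
  rot[6] = rryMY$raspbe
  rot[7] = ryMY$raspber
  rot[8] = yMY$raspberr
  rot[9] = MY$raspberry
  rot[10] = Y$raspberryM
  rot[11] = $raspberryMY
Sorted (with $ < everything):
  sorted[0] = $raspberryMY
  sorted[1] = MY$raspberry
  sorted[2] = Y$raspberryM
  sorted[3] = aspberryMY$r
  sorted[4] = berryMY$rasp
  sorted[5] = erryMY$raspb
  sorted[6] = pberryMY$ras
  sorted[7] = raspberryMY$
  sorted[8] = rryMY$raspbe
  sorted[9] = ryMY$raspber
  sorted[10] = spberryMY$ra
  sorted[11] = yMY$raspberr
sorted[5] = erryMY$raspb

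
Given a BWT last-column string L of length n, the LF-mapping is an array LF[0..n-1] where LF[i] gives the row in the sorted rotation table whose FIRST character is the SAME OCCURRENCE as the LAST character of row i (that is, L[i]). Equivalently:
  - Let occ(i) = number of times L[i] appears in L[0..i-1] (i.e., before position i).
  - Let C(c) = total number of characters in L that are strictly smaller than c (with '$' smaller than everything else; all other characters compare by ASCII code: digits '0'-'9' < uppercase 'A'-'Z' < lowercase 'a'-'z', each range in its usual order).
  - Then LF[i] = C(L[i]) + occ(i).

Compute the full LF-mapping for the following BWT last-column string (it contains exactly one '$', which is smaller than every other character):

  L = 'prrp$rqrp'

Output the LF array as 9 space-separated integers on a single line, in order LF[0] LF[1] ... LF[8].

Char counts: '$':1, 'p':3, 'q':1, 'r':4
C (first-col start): C('$')=0, C('p')=1, C('q')=4, C('r')=5
L[0]='p': occ=0, LF[0]=C('p')+0=1+0=1
L[1]='r': occ=0, LF[1]=C('r')+0=5+0=5
L[2]='r': occ=1, LF[2]=C('r')+1=5+1=6
L[3]='p': occ=1, LF[3]=C('p')+1=1+1=2
L[4]='$': occ=0, LF[4]=C('$')+0=0+0=0
L[5]='r': occ=2, LF[5]=C('r')+2=5+2=7
L[6]='q': occ=0, LF[6]=C('q')+0=4+0=4
L[7]='r': occ=3, LF[7]=C('r')+3=5+3=8
L[8]='p': occ=2, LF[8]=C('p')+2=1+2=3

Answer: 1 5 6 2 0 7 4 8 3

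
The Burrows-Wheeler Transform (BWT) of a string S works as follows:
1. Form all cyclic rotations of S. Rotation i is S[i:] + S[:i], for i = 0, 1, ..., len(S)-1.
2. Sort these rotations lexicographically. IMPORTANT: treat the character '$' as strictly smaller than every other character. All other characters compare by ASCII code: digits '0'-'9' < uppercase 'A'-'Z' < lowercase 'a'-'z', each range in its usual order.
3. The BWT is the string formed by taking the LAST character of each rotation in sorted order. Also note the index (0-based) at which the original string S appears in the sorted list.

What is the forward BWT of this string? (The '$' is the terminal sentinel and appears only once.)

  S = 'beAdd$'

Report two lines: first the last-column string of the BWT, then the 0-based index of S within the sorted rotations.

All 6 rotations (rotation i = S[i:]+S[:i]):
  rot[0] = beAdd$
  rot[1] = eAdd$b
  rot[2] = Add$be
  rot[3] = dd$beA
  rot[4] = d$beAd
  rot[5] = $beAdd
Sorted (with $ < everything):
  sorted[0] = $beAdd  (last char: 'd')
  sorted[1] = Add$be  (last char: 'e')
  sorted[2] = beAdd$  (last char: '$')
  sorted[3] = d$beAd  (last char: 'd')
  sorted[4] = dd$beA  (last char: 'A')
  sorted[5] = eAdd$b  (last char: 'b')
Last column: de$dAb
Original string S is at sorted index 2

Answer: de$dAb
2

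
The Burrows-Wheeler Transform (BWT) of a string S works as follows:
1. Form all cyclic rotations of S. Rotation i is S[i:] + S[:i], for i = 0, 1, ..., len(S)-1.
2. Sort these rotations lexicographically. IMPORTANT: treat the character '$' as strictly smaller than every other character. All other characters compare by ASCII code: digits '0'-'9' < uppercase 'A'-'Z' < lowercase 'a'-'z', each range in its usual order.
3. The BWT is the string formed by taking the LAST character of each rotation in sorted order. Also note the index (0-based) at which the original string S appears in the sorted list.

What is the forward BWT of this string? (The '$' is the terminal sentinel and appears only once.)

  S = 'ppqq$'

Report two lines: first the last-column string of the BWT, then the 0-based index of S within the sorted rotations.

All 5 rotations (rotation i = S[i:]+S[:i]):
  rot[0] = ppqq$
  rot[1] = pqq$p
  rot[2] = qq$pp
  rot[3] = q$ppq
  rot[4] = $ppqq
Sorted (with $ < everything):
  sorted[0] = $ppqq  (last char: 'q')
  sorted[1] = ppqq$  (last char: '$')
  sorted[2] = pqq$p  (last char: 'p')
  sorted[3] = q$ppq  (last char: 'q')
  sorted[4] = qq$pp  (last char: 'p')
Last column: q$pqp
Original string S is at sorted index 1

Answer: q$pqp
1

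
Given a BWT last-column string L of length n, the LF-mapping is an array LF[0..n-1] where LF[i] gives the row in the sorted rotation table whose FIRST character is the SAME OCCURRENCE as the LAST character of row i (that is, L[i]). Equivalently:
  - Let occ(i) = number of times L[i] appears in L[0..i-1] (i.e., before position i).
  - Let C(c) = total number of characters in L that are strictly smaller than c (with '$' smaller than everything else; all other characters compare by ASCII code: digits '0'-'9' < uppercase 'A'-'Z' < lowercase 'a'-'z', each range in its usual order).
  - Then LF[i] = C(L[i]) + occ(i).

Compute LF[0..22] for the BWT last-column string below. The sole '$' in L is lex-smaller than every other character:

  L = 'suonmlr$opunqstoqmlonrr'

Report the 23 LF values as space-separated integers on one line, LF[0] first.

Char counts: '$':1, 'l':2, 'm':2, 'n':3, 'o':4, 'p':1, 'q':2, 'r':3, 's':2, 't':1, 'u':2
C (first-col start): C('$')=0, C('l')=1, C('m')=3, C('n')=5, C('o')=8, C('p')=12, C('q')=13, C('r')=15, C('s')=18, C('t')=20, C('u')=21
L[0]='s': occ=0, LF[0]=C('s')+0=18+0=18
L[1]='u': occ=0, LF[1]=C('u')+0=21+0=21
L[2]='o': occ=0, LF[2]=C('o')+0=8+0=8
L[3]='n': occ=0, LF[3]=C('n')+0=5+0=5
L[4]='m': occ=0, LF[4]=C('m')+0=3+0=3
L[5]='l': occ=0, LF[5]=C('l')+0=1+0=1
L[6]='r': occ=0, LF[6]=C('r')+0=15+0=15
L[7]='$': occ=0, LF[7]=C('$')+0=0+0=0
L[8]='o': occ=1, LF[8]=C('o')+1=8+1=9
L[9]='p': occ=0, LF[9]=C('p')+0=12+0=12
L[10]='u': occ=1, LF[10]=C('u')+1=21+1=22
L[11]='n': occ=1, LF[11]=C('n')+1=5+1=6
L[12]='q': occ=0, LF[12]=C('q')+0=13+0=13
L[13]='s': occ=1, LF[13]=C('s')+1=18+1=19
L[14]='t': occ=0, LF[14]=C('t')+0=20+0=20
L[15]='o': occ=2, LF[15]=C('o')+2=8+2=10
L[16]='q': occ=1, LF[16]=C('q')+1=13+1=14
L[17]='m': occ=1, LF[17]=C('m')+1=3+1=4
L[18]='l': occ=1, LF[18]=C('l')+1=1+1=2
L[19]='o': occ=3, LF[19]=C('o')+3=8+3=11
L[20]='n': occ=2, LF[20]=C('n')+2=5+2=7
L[21]='r': occ=1, LF[21]=C('r')+1=15+1=16
L[22]='r': occ=2, LF[22]=C('r')+2=15+2=17

Answer: 18 21 8 5 3 1 15 0 9 12 22 6 13 19 20 10 14 4 2 11 7 16 17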